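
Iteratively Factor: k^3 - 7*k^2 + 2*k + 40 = (k + 2)*(k^2 - 9*k + 20) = (k - 4)*(k + 2)*(k - 5)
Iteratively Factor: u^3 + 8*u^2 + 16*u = (u + 4)*(u^2 + 4*u) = (u + 4)^2*(u)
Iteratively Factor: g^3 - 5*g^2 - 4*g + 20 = (g - 2)*(g^2 - 3*g - 10) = (g - 2)*(g + 2)*(g - 5)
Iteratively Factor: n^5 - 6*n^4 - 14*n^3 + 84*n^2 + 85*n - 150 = (n - 5)*(n^4 - n^3 - 19*n^2 - 11*n + 30) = (n - 5)*(n + 3)*(n^3 - 4*n^2 - 7*n + 10) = (n - 5)*(n + 2)*(n + 3)*(n^2 - 6*n + 5) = (n - 5)*(n - 1)*(n + 2)*(n + 3)*(n - 5)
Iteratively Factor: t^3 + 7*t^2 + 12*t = (t + 4)*(t^2 + 3*t) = t*(t + 4)*(t + 3)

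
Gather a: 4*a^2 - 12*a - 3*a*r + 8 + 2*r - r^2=4*a^2 + a*(-3*r - 12) - r^2 + 2*r + 8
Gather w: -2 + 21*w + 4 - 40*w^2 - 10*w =-40*w^2 + 11*w + 2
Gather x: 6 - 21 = -15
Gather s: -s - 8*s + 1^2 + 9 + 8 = 18 - 9*s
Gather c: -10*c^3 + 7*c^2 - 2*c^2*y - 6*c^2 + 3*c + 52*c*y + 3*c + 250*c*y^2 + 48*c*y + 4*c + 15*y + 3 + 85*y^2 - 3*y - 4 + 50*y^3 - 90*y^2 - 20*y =-10*c^3 + c^2*(1 - 2*y) + c*(250*y^2 + 100*y + 10) + 50*y^3 - 5*y^2 - 8*y - 1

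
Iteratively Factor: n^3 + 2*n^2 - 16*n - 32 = (n + 4)*(n^2 - 2*n - 8) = (n + 2)*(n + 4)*(n - 4)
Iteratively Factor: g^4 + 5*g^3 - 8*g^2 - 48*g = (g)*(g^3 + 5*g^2 - 8*g - 48) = g*(g + 4)*(g^2 + g - 12) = g*(g + 4)^2*(g - 3)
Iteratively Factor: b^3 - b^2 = (b - 1)*(b^2) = b*(b - 1)*(b)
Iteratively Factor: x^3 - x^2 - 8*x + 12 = (x - 2)*(x^2 + x - 6) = (x - 2)^2*(x + 3)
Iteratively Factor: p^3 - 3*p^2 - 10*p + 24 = (p - 2)*(p^2 - p - 12) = (p - 2)*(p + 3)*(p - 4)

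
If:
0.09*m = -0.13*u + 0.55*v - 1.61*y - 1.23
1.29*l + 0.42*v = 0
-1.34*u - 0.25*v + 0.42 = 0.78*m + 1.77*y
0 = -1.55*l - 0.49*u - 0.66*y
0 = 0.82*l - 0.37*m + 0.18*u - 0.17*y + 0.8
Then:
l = 0.63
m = 4.47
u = 0.31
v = -1.92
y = -1.69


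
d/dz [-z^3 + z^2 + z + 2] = -3*z^2 + 2*z + 1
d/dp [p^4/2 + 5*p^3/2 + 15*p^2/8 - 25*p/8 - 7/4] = 2*p^3 + 15*p^2/2 + 15*p/4 - 25/8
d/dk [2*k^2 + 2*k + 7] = 4*k + 2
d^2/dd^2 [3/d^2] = 18/d^4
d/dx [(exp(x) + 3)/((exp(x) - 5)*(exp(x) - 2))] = (-exp(2*x) - 6*exp(x) + 31)*exp(x)/(exp(4*x) - 14*exp(3*x) + 69*exp(2*x) - 140*exp(x) + 100)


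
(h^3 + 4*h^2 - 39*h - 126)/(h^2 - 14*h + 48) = (h^2 + 10*h + 21)/(h - 8)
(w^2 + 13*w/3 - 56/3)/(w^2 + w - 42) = (w - 8/3)/(w - 6)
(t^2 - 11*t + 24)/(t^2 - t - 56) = (t - 3)/(t + 7)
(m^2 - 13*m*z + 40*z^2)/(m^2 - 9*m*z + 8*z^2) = (-m + 5*z)/(-m + z)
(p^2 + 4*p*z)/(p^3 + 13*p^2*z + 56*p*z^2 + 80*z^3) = p/(p^2 + 9*p*z + 20*z^2)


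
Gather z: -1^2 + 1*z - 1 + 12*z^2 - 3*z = 12*z^2 - 2*z - 2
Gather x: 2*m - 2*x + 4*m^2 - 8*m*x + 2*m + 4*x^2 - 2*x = 4*m^2 + 4*m + 4*x^2 + x*(-8*m - 4)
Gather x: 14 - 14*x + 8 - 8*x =22 - 22*x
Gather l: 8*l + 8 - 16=8*l - 8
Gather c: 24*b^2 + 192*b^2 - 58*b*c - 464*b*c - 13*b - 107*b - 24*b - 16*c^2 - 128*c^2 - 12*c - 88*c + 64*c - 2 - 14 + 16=216*b^2 - 144*b - 144*c^2 + c*(-522*b - 36)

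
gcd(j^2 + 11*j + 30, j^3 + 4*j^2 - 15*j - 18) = j + 6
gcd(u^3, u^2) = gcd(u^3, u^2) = u^2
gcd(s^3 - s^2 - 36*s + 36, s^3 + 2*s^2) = 1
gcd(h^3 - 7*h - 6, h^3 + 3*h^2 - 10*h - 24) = h^2 - h - 6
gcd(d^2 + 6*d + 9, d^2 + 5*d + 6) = d + 3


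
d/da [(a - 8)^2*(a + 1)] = 3*(a - 8)*(a - 2)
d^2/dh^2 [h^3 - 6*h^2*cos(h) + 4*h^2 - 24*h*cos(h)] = 6*h^2*cos(h) + 24*sqrt(2)*h*sin(h + pi/4) + 6*h + 48*sin(h) - 12*cos(h) + 8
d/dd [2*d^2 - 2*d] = 4*d - 2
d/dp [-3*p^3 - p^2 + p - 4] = -9*p^2 - 2*p + 1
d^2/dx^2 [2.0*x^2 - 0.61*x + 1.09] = 4.00000000000000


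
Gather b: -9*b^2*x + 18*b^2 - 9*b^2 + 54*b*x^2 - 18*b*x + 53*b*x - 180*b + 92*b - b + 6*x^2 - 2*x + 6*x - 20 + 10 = b^2*(9 - 9*x) + b*(54*x^2 + 35*x - 89) + 6*x^2 + 4*x - 10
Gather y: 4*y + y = 5*y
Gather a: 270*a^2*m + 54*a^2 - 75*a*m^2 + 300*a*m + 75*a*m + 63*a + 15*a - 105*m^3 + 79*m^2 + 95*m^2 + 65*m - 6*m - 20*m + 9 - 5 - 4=a^2*(270*m + 54) + a*(-75*m^2 + 375*m + 78) - 105*m^3 + 174*m^2 + 39*m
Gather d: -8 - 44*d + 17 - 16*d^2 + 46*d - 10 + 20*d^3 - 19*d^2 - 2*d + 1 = 20*d^3 - 35*d^2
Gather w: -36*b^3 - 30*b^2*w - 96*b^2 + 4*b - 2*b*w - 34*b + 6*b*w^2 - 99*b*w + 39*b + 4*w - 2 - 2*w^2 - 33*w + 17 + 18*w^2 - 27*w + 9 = -36*b^3 - 96*b^2 + 9*b + w^2*(6*b + 16) + w*(-30*b^2 - 101*b - 56) + 24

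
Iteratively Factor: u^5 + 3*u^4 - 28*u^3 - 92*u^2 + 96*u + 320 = (u + 4)*(u^4 - u^3 - 24*u^2 + 4*u + 80) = (u - 2)*(u + 4)*(u^3 + u^2 - 22*u - 40) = (u - 2)*(u + 4)^2*(u^2 - 3*u - 10) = (u - 5)*(u - 2)*(u + 4)^2*(u + 2)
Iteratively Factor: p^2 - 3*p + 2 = (p - 1)*(p - 2)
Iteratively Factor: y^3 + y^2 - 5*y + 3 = (y + 3)*(y^2 - 2*y + 1) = (y - 1)*(y + 3)*(y - 1)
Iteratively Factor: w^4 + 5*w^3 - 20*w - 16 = (w + 2)*(w^3 + 3*w^2 - 6*w - 8) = (w + 2)*(w + 4)*(w^2 - w - 2) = (w - 2)*(w + 2)*(w + 4)*(w + 1)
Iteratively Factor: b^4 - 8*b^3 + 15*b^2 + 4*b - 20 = (b + 1)*(b^3 - 9*b^2 + 24*b - 20) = (b - 5)*(b + 1)*(b^2 - 4*b + 4) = (b - 5)*(b - 2)*(b + 1)*(b - 2)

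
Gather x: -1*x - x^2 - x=-x^2 - 2*x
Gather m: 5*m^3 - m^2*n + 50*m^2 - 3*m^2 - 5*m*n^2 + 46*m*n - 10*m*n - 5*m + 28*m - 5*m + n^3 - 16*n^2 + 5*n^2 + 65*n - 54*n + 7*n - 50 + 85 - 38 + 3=5*m^3 + m^2*(47 - n) + m*(-5*n^2 + 36*n + 18) + n^3 - 11*n^2 + 18*n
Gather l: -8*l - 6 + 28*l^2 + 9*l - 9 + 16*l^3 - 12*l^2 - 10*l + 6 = 16*l^3 + 16*l^2 - 9*l - 9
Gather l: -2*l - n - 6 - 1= -2*l - n - 7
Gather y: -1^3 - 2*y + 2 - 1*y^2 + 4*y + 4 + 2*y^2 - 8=y^2 + 2*y - 3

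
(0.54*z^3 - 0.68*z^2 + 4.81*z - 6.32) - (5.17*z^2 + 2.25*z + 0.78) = 0.54*z^3 - 5.85*z^2 + 2.56*z - 7.1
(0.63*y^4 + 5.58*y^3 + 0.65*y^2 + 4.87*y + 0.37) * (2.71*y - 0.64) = 1.7073*y^5 + 14.7186*y^4 - 1.8097*y^3 + 12.7817*y^2 - 2.1141*y - 0.2368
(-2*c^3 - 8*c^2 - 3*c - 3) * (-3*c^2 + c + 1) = 6*c^5 + 22*c^4 - c^3 - 2*c^2 - 6*c - 3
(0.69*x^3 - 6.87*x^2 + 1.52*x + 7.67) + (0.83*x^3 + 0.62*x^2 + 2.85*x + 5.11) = 1.52*x^3 - 6.25*x^2 + 4.37*x + 12.78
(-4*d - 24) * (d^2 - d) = -4*d^3 - 20*d^2 + 24*d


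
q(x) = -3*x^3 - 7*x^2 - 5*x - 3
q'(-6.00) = -245.00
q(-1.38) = -1.55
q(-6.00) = 423.00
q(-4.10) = 106.59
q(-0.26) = -2.12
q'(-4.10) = -98.89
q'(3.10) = -134.89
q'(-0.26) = -1.97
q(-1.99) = 2.87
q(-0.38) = -1.95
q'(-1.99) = -12.78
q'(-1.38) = -2.82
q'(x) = -9*x^2 - 14*x - 5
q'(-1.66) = -6.56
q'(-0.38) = -0.98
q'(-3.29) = -56.36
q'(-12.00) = -1133.00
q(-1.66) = -0.27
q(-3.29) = 44.52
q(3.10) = -175.14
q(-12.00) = 4233.00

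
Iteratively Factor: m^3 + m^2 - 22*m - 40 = (m + 4)*(m^2 - 3*m - 10) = (m + 2)*(m + 4)*(m - 5)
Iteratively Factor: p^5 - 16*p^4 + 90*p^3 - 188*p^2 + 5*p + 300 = (p + 1)*(p^4 - 17*p^3 + 107*p^2 - 295*p + 300) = (p - 4)*(p + 1)*(p^3 - 13*p^2 + 55*p - 75) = (p - 5)*(p - 4)*(p + 1)*(p^2 - 8*p + 15) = (p - 5)^2*(p - 4)*(p + 1)*(p - 3)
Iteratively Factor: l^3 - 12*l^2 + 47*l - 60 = (l - 3)*(l^2 - 9*l + 20) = (l - 4)*(l - 3)*(l - 5)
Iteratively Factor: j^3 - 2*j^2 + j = (j - 1)*(j^2 - j) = (j - 1)^2*(j)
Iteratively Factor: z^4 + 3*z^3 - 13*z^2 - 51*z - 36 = (z + 3)*(z^3 - 13*z - 12) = (z + 3)^2*(z^2 - 3*z - 4) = (z - 4)*(z + 3)^2*(z + 1)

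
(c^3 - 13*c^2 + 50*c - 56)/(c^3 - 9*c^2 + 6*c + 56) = (c - 2)/(c + 2)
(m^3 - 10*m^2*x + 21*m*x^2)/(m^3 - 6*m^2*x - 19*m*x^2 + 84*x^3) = m/(m + 4*x)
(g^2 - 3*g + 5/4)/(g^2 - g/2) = (g - 5/2)/g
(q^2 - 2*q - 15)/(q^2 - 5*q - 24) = (q - 5)/(q - 8)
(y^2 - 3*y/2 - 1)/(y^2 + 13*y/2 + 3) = (y - 2)/(y + 6)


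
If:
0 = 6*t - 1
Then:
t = 1/6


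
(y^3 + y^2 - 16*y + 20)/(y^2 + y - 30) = (y^3 + y^2 - 16*y + 20)/(y^2 + y - 30)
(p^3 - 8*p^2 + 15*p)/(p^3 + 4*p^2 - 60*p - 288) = p*(p^2 - 8*p + 15)/(p^3 + 4*p^2 - 60*p - 288)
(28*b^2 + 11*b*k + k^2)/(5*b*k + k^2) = (28*b^2 + 11*b*k + k^2)/(k*(5*b + k))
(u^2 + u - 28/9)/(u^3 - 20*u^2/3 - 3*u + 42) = (u - 4/3)/(u^2 - 9*u + 18)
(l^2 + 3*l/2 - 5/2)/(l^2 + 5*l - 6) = (l + 5/2)/(l + 6)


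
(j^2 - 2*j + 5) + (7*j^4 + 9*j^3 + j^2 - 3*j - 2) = 7*j^4 + 9*j^3 + 2*j^2 - 5*j + 3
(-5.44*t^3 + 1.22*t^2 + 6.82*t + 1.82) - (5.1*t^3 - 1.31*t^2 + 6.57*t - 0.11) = -10.54*t^3 + 2.53*t^2 + 0.25*t + 1.93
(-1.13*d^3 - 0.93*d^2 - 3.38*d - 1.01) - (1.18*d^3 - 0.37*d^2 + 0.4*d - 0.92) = -2.31*d^3 - 0.56*d^2 - 3.78*d - 0.09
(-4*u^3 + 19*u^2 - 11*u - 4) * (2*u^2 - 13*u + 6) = -8*u^5 + 90*u^4 - 293*u^3 + 249*u^2 - 14*u - 24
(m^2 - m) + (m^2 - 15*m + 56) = 2*m^2 - 16*m + 56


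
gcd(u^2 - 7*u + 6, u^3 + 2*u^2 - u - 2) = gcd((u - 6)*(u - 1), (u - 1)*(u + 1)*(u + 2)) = u - 1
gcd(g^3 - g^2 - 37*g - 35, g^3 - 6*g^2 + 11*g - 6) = 1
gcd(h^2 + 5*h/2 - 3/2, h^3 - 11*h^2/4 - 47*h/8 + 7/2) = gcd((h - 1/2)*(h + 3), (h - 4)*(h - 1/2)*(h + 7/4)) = h - 1/2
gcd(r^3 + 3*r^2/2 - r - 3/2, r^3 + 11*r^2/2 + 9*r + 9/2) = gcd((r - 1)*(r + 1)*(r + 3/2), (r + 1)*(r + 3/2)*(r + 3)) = r^2 + 5*r/2 + 3/2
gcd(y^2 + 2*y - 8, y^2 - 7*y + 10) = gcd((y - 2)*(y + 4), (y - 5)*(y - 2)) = y - 2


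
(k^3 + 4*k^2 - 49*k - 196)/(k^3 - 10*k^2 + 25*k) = (k^3 + 4*k^2 - 49*k - 196)/(k*(k^2 - 10*k + 25))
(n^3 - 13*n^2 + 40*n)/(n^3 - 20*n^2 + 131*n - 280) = n/(n - 7)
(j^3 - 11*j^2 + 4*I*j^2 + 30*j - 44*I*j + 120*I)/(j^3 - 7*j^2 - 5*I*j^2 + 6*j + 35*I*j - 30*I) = (j^2 + j*(-5 + 4*I) - 20*I)/(j^2 - j*(1 + 5*I) + 5*I)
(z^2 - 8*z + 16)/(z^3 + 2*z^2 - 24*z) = (z - 4)/(z*(z + 6))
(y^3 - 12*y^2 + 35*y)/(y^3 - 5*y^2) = (y - 7)/y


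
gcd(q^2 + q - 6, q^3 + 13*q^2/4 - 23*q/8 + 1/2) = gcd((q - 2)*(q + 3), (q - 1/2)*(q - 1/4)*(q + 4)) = 1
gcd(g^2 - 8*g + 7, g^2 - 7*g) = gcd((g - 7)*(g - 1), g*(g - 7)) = g - 7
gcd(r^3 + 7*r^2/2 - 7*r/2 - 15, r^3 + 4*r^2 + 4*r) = 1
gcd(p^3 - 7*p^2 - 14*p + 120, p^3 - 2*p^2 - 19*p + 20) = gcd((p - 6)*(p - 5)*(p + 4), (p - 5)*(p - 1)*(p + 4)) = p^2 - p - 20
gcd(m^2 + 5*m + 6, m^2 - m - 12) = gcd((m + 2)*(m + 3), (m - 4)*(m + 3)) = m + 3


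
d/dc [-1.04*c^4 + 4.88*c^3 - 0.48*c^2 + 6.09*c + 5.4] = -4.16*c^3 + 14.64*c^2 - 0.96*c + 6.09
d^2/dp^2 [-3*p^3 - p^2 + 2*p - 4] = -18*p - 2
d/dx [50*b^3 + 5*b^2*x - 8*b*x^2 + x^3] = 5*b^2 - 16*b*x + 3*x^2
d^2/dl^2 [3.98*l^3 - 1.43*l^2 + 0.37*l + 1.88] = 23.88*l - 2.86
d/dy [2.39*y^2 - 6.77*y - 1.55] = 4.78*y - 6.77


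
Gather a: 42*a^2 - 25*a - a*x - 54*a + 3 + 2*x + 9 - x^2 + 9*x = 42*a^2 + a*(-x - 79) - x^2 + 11*x + 12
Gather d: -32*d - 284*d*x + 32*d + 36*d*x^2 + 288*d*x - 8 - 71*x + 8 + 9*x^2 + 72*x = d*(36*x^2 + 4*x) + 9*x^2 + x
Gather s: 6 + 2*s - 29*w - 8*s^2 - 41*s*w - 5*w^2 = -8*s^2 + s*(2 - 41*w) - 5*w^2 - 29*w + 6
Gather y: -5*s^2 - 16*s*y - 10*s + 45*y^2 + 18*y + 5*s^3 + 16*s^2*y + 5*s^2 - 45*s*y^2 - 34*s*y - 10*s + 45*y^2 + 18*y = 5*s^3 - 20*s + y^2*(90 - 45*s) + y*(16*s^2 - 50*s + 36)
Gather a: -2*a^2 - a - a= -2*a^2 - 2*a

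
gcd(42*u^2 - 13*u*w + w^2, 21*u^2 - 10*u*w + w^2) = 7*u - w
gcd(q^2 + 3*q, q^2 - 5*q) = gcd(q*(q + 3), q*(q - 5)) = q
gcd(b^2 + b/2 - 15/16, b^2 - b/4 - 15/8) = b + 5/4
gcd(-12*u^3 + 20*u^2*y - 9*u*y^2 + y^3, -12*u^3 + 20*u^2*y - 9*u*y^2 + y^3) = -12*u^3 + 20*u^2*y - 9*u*y^2 + y^3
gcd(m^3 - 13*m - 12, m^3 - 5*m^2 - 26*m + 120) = m - 4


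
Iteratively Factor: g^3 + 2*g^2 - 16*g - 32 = (g - 4)*(g^2 + 6*g + 8) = (g - 4)*(g + 2)*(g + 4)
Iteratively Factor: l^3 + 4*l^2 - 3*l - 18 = (l - 2)*(l^2 + 6*l + 9) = (l - 2)*(l + 3)*(l + 3)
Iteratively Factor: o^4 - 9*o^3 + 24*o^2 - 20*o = (o - 2)*(o^3 - 7*o^2 + 10*o) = o*(o - 2)*(o^2 - 7*o + 10) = o*(o - 2)^2*(o - 5)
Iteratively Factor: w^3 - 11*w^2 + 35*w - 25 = (w - 5)*(w^2 - 6*w + 5) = (w - 5)*(w - 1)*(w - 5)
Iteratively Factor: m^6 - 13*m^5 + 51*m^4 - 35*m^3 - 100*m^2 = (m)*(m^5 - 13*m^4 + 51*m^3 - 35*m^2 - 100*m) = m*(m - 5)*(m^4 - 8*m^3 + 11*m^2 + 20*m) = m^2*(m - 5)*(m^3 - 8*m^2 + 11*m + 20) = m^2*(m - 5)^2*(m^2 - 3*m - 4) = m^2*(m - 5)^2*(m - 4)*(m + 1)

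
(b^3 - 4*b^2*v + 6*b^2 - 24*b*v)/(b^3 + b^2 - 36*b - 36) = b*(b - 4*v)/(b^2 - 5*b - 6)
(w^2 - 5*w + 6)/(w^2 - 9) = (w - 2)/(w + 3)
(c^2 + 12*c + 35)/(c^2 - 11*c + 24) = (c^2 + 12*c + 35)/(c^2 - 11*c + 24)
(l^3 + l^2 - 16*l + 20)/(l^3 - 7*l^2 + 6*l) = (l^3 + l^2 - 16*l + 20)/(l*(l^2 - 7*l + 6))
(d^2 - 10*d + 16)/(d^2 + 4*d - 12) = (d - 8)/(d + 6)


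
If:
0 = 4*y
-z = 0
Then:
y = 0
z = 0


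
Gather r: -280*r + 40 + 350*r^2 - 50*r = 350*r^2 - 330*r + 40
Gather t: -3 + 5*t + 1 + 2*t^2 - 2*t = 2*t^2 + 3*t - 2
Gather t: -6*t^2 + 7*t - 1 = -6*t^2 + 7*t - 1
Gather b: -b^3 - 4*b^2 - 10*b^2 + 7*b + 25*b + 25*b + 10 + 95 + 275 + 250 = -b^3 - 14*b^2 + 57*b + 630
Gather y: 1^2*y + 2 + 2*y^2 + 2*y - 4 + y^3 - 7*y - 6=y^3 + 2*y^2 - 4*y - 8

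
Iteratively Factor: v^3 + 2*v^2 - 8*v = (v)*(v^2 + 2*v - 8) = v*(v - 2)*(v + 4)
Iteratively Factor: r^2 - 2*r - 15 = (r + 3)*(r - 5)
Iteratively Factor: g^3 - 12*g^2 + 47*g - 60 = (g - 5)*(g^2 - 7*g + 12) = (g - 5)*(g - 3)*(g - 4)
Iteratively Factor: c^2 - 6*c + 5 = (c - 5)*(c - 1)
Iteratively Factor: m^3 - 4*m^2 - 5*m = (m - 5)*(m^2 + m) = (m - 5)*(m + 1)*(m)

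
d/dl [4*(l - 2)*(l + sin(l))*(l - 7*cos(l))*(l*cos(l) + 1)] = 4*(2 - l)*(l + sin(l))*(l - 7*cos(l))*(l*sin(l) - cos(l)) + 4*(l - 2)*(l + sin(l))*(l*cos(l) + 1)*(7*sin(l) + 1) + 4*(l - 2)*(l - 7*cos(l))*(l*cos(l) + 1)*(cos(l) + 1) + 4*(l + sin(l))*(l - 7*cos(l))*(l*cos(l) + 1)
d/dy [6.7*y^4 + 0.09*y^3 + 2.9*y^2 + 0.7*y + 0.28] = 26.8*y^3 + 0.27*y^2 + 5.8*y + 0.7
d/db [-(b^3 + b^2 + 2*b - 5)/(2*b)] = -b - 1/2 - 5/(2*b^2)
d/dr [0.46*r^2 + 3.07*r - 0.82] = 0.92*r + 3.07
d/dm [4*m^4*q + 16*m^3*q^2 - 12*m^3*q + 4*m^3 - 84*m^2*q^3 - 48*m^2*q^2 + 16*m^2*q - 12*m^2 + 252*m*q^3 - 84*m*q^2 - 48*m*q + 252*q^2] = 16*m^3*q + 48*m^2*q^2 - 36*m^2*q + 12*m^2 - 168*m*q^3 - 96*m*q^2 + 32*m*q - 24*m + 252*q^3 - 84*q^2 - 48*q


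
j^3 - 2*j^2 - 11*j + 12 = (j - 4)*(j - 1)*(j + 3)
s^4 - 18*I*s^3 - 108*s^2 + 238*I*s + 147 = (s - 7*I)^2*(s - 3*I)*(s - I)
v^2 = v^2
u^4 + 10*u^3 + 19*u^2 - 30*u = u*(u - 1)*(u + 5)*(u + 6)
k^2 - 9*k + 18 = (k - 6)*(k - 3)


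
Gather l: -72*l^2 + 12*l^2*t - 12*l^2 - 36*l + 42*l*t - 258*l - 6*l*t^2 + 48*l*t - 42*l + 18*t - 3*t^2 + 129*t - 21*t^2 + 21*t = l^2*(12*t - 84) + l*(-6*t^2 + 90*t - 336) - 24*t^2 + 168*t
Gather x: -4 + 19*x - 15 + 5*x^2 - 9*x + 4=5*x^2 + 10*x - 15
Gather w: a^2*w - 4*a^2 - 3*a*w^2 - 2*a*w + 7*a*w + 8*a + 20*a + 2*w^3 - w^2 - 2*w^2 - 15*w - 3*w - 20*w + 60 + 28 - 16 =-4*a^2 + 28*a + 2*w^3 + w^2*(-3*a - 3) + w*(a^2 + 5*a - 38) + 72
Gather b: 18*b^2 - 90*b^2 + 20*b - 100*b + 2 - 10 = -72*b^2 - 80*b - 8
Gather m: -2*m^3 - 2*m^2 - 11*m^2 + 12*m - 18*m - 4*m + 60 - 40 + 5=-2*m^3 - 13*m^2 - 10*m + 25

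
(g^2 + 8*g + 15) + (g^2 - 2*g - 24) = 2*g^2 + 6*g - 9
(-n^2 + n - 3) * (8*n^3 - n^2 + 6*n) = -8*n^5 + 9*n^4 - 31*n^3 + 9*n^2 - 18*n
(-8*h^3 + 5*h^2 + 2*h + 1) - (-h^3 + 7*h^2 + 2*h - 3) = -7*h^3 - 2*h^2 + 4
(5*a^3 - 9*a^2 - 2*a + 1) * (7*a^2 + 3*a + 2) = 35*a^5 - 48*a^4 - 31*a^3 - 17*a^2 - a + 2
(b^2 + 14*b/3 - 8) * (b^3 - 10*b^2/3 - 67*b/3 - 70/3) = b^5 + 4*b^4/3 - 413*b^3/9 - 908*b^2/9 + 628*b/9 + 560/3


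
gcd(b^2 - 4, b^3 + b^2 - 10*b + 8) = b - 2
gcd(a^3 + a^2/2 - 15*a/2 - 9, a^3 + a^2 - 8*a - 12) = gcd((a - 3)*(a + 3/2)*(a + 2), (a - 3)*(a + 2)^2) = a^2 - a - 6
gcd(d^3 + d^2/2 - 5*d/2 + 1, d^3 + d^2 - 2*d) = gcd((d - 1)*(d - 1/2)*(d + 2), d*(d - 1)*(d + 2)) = d^2 + d - 2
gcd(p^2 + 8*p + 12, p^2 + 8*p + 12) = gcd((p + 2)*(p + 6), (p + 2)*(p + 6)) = p^2 + 8*p + 12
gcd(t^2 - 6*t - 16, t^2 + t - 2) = t + 2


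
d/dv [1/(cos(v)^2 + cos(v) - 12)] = (2*cos(v) + 1)*sin(v)/(cos(v)^2 + cos(v) - 12)^2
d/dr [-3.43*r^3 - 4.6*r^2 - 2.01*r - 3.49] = -10.29*r^2 - 9.2*r - 2.01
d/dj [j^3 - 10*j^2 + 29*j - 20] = 3*j^2 - 20*j + 29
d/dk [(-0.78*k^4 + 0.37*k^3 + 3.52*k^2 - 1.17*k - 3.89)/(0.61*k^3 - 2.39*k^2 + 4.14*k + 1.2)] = (-0.4758*k^6 + 3.7284*k^5 - 12.7191*k^4 + 0.747*k^3 + 20.2272*k^2 - 10.1462*k + 14.7006)/(0.3721*k^6 - 2.9158*k^5 + 10.7629*k^4 - 18.3252*k^3 + 11.4036*k^2 + 9.936*k + 1.44)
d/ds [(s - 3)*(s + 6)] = 2*s + 3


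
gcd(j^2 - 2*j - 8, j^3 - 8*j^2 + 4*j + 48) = j^2 - 2*j - 8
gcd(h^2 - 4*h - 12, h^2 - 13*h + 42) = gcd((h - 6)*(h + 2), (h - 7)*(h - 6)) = h - 6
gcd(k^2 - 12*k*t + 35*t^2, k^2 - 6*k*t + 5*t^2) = -k + 5*t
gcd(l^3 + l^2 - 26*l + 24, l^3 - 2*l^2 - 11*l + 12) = l^2 - 5*l + 4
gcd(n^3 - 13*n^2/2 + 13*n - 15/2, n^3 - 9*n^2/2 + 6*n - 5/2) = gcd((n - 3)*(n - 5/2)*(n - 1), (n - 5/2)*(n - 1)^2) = n^2 - 7*n/2 + 5/2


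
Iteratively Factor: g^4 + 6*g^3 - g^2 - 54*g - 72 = (g + 2)*(g^3 + 4*g^2 - 9*g - 36) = (g - 3)*(g + 2)*(g^2 + 7*g + 12) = (g - 3)*(g + 2)*(g + 3)*(g + 4)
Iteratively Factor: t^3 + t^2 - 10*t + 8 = (t - 2)*(t^2 + 3*t - 4) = (t - 2)*(t + 4)*(t - 1)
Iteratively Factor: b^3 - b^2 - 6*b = (b + 2)*(b^2 - 3*b) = b*(b + 2)*(b - 3)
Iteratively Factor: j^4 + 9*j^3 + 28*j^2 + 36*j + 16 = (j + 1)*(j^3 + 8*j^2 + 20*j + 16) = (j + 1)*(j + 4)*(j^2 + 4*j + 4) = (j + 1)*(j + 2)*(j + 4)*(j + 2)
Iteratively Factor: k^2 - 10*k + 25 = (k - 5)*(k - 5)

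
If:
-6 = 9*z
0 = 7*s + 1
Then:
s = -1/7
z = -2/3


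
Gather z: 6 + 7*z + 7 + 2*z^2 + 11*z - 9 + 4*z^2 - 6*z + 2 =6*z^2 + 12*z + 6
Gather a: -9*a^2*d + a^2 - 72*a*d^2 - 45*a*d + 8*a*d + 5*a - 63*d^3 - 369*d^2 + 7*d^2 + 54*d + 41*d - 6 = a^2*(1 - 9*d) + a*(-72*d^2 - 37*d + 5) - 63*d^3 - 362*d^2 + 95*d - 6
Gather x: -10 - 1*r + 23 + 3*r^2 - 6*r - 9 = 3*r^2 - 7*r + 4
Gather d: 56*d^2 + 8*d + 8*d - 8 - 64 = 56*d^2 + 16*d - 72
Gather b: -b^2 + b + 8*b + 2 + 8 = -b^2 + 9*b + 10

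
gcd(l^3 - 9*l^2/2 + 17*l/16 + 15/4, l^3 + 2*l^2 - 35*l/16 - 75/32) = l^2 - l/2 - 15/16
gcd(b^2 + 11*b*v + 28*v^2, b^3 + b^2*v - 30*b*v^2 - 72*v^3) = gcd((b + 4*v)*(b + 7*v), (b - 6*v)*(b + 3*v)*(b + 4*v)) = b + 4*v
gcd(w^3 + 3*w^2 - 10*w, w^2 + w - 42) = 1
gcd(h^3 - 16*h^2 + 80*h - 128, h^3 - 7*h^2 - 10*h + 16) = h - 8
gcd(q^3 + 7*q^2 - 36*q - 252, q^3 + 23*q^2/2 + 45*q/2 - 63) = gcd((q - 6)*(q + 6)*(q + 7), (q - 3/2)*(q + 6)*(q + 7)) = q^2 + 13*q + 42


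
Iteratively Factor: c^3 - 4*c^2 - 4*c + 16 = (c - 4)*(c^2 - 4) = (c - 4)*(c - 2)*(c + 2)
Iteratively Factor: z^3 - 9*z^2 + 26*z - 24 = (z - 2)*(z^2 - 7*z + 12) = (z - 4)*(z - 2)*(z - 3)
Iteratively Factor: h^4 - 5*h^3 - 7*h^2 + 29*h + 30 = (h - 3)*(h^3 - 2*h^2 - 13*h - 10) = (h - 5)*(h - 3)*(h^2 + 3*h + 2) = (h - 5)*(h - 3)*(h + 1)*(h + 2)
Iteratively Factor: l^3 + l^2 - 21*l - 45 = (l + 3)*(l^2 - 2*l - 15) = (l + 3)^2*(l - 5)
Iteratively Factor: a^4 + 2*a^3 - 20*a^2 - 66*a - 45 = (a + 1)*(a^3 + a^2 - 21*a - 45) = (a - 5)*(a + 1)*(a^2 + 6*a + 9) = (a - 5)*(a + 1)*(a + 3)*(a + 3)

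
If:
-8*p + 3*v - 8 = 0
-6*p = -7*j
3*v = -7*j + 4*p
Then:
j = -24/35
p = -4/5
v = 8/15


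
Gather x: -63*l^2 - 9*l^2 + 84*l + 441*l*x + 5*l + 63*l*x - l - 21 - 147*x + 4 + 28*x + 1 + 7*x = -72*l^2 + 88*l + x*(504*l - 112) - 16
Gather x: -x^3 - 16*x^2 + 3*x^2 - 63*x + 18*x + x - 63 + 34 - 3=-x^3 - 13*x^2 - 44*x - 32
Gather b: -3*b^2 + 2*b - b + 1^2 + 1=-3*b^2 + b + 2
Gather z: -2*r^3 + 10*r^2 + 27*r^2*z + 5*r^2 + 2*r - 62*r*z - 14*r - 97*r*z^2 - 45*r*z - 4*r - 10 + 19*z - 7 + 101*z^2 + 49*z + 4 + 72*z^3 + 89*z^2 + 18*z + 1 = -2*r^3 + 15*r^2 - 16*r + 72*z^3 + z^2*(190 - 97*r) + z*(27*r^2 - 107*r + 86) - 12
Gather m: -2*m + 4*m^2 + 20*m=4*m^2 + 18*m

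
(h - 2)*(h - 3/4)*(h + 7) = h^3 + 17*h^2/4 - 71*h/4 + 21/2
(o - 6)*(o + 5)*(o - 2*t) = o^3 - 2*o^2*t - o^2 + 2*o*t - 30*o + 60*t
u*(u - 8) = u^2 - 8*u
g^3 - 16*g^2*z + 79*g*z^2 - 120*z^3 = (g - 8*z)*(g - 5*z)*(g - 3*z)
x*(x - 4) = x^2 - 4*x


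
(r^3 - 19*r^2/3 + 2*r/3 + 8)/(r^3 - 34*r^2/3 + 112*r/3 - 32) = (r + 1)/(r - 4)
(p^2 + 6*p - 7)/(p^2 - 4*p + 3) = (p + 7)/(p - 3)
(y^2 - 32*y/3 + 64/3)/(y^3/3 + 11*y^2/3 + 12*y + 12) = (3*y^2 - 32*y + 64)/(y^3 + 11*y^2 + 36*y + 36)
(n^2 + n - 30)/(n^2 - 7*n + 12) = (n^2 + n - 30)/(n^2 - 7*n + 12)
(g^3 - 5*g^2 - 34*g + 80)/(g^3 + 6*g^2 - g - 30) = (g - 8)/(g + 3)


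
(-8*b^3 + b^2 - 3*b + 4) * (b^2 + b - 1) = -8*b^5 - 7*b^4 + 6*b^3 + 7*b - 4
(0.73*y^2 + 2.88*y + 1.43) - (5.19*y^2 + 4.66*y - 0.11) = -4.46*y^2 - 1.78*y + 1.54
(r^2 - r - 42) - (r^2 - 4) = -r - 38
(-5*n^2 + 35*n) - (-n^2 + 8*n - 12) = -4*n^2 + 27*n + 12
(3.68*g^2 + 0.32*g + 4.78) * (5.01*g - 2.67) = 18.4368*g^3 - 8.2224*g^2 + 23.0934*g - 12.7626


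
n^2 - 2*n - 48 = (n - 8)*(n + 6)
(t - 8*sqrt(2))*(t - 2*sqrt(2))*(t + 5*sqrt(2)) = t^3 - 5*sqrt(2)*t^2 - 68*t + 160*sqrt(2)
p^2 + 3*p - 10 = (p - 2)*(p + 5)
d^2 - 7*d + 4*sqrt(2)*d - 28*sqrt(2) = (d - 7)*(d + 4*sqrt(2))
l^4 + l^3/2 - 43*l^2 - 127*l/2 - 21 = (l - 7)*(l + 1/2)*(l + 1)*(l + 6)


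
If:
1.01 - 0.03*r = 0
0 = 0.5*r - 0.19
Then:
No Solution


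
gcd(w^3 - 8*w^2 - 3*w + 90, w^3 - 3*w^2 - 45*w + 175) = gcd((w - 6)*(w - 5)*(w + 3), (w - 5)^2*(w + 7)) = w - 5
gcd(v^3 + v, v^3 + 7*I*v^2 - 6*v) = v^2 + I*v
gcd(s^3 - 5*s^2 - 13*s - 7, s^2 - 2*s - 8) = 1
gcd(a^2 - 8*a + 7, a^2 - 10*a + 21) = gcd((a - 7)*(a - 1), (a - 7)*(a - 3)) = a - 7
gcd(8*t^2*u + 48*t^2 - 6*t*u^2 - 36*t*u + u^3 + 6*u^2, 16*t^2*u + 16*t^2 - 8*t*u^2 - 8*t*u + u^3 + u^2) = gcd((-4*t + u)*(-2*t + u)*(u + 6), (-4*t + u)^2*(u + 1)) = 4*t - u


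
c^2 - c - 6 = (c - 3)*(c + 2)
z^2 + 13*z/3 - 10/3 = (z - 2/3)*(z + 5)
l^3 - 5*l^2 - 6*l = l*(l - 6)*(l + 1)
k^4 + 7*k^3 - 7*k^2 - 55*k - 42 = (k - 3)*(k + 1)*(k + 2)*(k + 7)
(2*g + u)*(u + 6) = 2*g*u + 12*g + u^2 + 6*u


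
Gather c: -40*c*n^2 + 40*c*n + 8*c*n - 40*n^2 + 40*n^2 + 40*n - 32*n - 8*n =c*(-40*n^2 + 48*n)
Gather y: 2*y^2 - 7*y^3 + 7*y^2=-7*y^3 + 9*y^2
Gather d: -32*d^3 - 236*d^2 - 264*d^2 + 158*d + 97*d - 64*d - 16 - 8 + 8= -32*d^3 - 500*d^2 + 191*d - 16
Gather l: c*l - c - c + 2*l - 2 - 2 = -2*c + l*(c + 2) - 4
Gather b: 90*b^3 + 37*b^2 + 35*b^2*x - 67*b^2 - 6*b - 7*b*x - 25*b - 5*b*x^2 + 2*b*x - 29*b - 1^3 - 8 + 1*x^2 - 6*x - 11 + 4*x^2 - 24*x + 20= 90*b^3 + b^2*(35*x - 30) + b*(-5*x^2 - 5*x - 60) + 5*x^2 - 30*x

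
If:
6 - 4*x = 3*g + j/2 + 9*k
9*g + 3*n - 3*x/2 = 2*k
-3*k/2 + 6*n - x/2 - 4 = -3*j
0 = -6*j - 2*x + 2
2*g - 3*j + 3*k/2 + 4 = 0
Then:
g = -481/1610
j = 2887/805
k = 564/115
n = -1149/1610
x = -7856/805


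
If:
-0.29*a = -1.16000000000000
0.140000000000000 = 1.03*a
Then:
No Solution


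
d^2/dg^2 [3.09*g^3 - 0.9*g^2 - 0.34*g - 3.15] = 18.54*g - 1.8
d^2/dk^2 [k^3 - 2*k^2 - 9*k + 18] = 6*k - 4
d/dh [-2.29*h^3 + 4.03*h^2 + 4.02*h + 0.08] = -6.87*h^2 + 8.06*h + 4.02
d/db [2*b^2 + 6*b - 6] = 4*b + 6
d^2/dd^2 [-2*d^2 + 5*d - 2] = -4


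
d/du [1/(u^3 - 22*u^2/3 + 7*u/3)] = 3*(-9*u^2 + 44*u - 7)/(u^2*(3*u^2 - 22*u + 7)^2)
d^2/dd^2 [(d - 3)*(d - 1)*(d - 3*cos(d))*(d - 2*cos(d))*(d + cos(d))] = 4*d^4*cos(d) + 32*d^3*sin(d) - 16*d^3*cos(d) - 2*d^3*cos(2*d) + 20*d^3 - 96*d^2*sin(d) - 6*d^2*sin(2*d) - 81*d^2*cos(d)/2 + 8*d^2*cos(2*d) - 27*d^2*cos(3*d)/2 - 48*d^2 + 30*d*sin(d) + 16*d*sin(2*d) - 18*d*sin(3*d) + 114*d*cos(d) - 3*d*cos(2*d) + 54*d*cos(3*d) + 21*d + 36*sin(d) - 6*sin(2*d) + 36*sin(3*d) - 57*cos(d)/2 - 4*cos(2*d) - 75*cos(3*d)/2 - 4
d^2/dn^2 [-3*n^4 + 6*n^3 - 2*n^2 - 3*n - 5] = -36*n^2 + 36*n - 4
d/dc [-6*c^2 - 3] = -12*c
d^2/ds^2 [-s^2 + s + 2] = -2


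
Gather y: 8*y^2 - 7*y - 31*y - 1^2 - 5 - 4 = 8*y^2 - 38*y - 10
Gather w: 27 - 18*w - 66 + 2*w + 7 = -16*w - 32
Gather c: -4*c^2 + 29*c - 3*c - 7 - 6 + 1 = -4*c^2 + 26*c - 12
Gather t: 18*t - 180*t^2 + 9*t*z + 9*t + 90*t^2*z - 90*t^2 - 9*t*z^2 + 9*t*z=t^2*(90*z - 270) + t*(-9*z^2 + 18*z + 27)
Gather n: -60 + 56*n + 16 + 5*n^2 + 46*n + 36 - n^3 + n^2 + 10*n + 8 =-n^3 + 6*n^2 + 112*n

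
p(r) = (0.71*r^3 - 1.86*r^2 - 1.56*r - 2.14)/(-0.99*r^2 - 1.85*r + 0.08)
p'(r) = (1.98*r + 1.85)*(0.71*r^3 - 1.86*r^2 - 1.56*r - 2.14)/(-0.99*r^2 - 1.85*r + 0.08)^2 + (2.13*r^2 - 3.72*r - 1.56)/(-0.99*r^2 - 1.85*r + 0.08) = (-0.7029*r^4 - 2.627*r^3 + 2.067*r^2 - 4.5348*r - 4.0838)/(0.9801*r^4 + 3.663*r^3 + 3.2641*r^2 - 0.296*r + 0.0064)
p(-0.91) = -2.96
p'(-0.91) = 3.65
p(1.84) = 1.03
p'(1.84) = -0.67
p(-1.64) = -17.10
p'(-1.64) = 75.69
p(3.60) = -0.07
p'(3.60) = -0.62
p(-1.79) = -42.74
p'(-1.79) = 384.33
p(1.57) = 1.22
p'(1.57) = -0.74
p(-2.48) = 14.46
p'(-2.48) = 16.52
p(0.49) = 3.07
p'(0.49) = -5.44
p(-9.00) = 10.34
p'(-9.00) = -0.62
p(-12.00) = 12.29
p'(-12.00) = -0.67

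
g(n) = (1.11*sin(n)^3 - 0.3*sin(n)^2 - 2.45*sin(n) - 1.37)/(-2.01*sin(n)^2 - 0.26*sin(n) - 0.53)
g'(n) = (4.02*sin(n)*cos(n) + 0.26*cos(n))*(1.11*sin(n)^3 - 0.3*sin(n)^2 - 2.45*sin(n) - 1.37)/(-2.01*sin(n)^2 - 0.26*sin(n) - 0.53)^2 + (3.33*sin(n)^2*cos(n) - 0.6*sin(n)*cos(n) - 2.45*cos(n))/(-2.01*sin(n)^2 - 0.26*sin(n) - 0.53) = (-2.2311*sin(n)^4 - 0.5772*sin(n)^3 - 6.6114*sin(n)^2 - 5.1894*sin(n) + 0.9423)*cos(n)/(4.0401*sin(n)^4 + 1.0452*sin(n)^3 + 2.1982*sin(n)^2 + 0.2756*sin(n) + 0.2809)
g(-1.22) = 0.12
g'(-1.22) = -0.10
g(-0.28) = 1.21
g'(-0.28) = 4.81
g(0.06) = 2.75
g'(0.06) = 1.98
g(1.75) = 1.10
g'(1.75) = 0.32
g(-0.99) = 0.10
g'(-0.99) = -0.02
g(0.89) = 1.51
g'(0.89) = -1.36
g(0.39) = 2.48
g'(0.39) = -2.26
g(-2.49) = 0.22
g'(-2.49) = -0.96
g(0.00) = 2.58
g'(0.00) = 3.35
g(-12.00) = 2.08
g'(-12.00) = -2.18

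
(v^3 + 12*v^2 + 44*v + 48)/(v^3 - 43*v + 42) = (v^3 + 12*v^2 + 44*v + 48)/(v^3 - 43*v + 42)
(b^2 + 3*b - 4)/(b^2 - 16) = (b - 1)/(b - 4)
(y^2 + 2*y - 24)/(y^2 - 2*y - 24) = (-y^2 - 2*y + 24)/(-y^2 + 2*y + 24)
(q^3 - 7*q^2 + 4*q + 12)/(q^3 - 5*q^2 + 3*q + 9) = (q^2 - 8*q + 12)/(q^2 - 6*q + 9)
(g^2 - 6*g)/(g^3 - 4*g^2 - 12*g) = 1/(g + 2)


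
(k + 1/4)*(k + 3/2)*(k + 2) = k^3 + 15*k^2/4 + 31*k/8 + 3/4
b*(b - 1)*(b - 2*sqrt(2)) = b^3 - 2*sqrt(2)*b^2 - b^2 + 2*sqrt(2)*b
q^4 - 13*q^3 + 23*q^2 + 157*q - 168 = (q - 8)*(q - 7)*(q - 1)*(q + 3)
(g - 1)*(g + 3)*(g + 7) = g^3 + 9*g^2 + 11*g - 21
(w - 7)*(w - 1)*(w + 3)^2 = w^4 - 2*w^3 - 32*w^2 - 30*w + 63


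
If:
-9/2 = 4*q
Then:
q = -9/8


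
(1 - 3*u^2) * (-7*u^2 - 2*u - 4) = 21*u^4 + 6*u^3 + 5*u^2 - 2*u - 4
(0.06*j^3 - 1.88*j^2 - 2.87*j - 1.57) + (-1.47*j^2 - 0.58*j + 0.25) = 0.06*j^3 - 3.35*j^2 - 3.45*j - 1.32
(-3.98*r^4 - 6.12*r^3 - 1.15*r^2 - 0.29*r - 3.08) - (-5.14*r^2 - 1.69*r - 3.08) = -3.98*r^4 - 6.12*r^3 + 3.99*r^2 + 1.4*r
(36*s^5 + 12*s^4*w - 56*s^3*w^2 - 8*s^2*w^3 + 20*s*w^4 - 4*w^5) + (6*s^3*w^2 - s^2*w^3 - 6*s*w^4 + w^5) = 36*s^5 + 12*s^4*w - 50*s^3*w^2 - 9*s^2*w^3 + 14*s*w^4 - 3*w^5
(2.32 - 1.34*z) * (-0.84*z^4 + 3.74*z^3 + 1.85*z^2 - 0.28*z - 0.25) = 1.1256*z^5 - 6.9604*z^4 + 6.1978*z^3 + 4.6672*z^2 - 0.3146*z - 0.58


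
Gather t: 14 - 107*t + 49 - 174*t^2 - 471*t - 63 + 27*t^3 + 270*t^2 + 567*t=27*t^3 + 96*t^2 - 11*t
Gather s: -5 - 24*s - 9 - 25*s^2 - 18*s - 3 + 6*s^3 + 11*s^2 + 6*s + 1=6*s^3 - 14*s^2 - 36*s - 16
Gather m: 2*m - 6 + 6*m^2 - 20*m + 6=6*m^2 - 18*m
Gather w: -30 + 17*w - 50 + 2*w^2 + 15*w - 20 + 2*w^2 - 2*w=4*w^2 + 30*w - 100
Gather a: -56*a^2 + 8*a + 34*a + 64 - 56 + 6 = -56*a^2 + 42*a + 14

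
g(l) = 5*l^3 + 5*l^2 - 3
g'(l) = 15*l^2 + 10*l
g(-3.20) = -115.64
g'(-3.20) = 121.60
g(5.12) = 799.16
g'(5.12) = 444.42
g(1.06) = 8.57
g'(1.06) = 27.45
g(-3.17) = -112.03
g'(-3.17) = 119.03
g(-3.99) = -241.01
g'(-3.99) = 198.90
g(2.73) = 136.00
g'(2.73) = 139.09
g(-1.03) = -3.16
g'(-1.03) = 5.61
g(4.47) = 543.48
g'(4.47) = 344.41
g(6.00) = 1257.00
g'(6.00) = 600.00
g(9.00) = 4047.00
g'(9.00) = 1305.00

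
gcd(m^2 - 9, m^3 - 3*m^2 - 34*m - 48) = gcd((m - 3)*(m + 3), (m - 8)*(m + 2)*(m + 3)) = m + 3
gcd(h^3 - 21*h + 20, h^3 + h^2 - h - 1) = h - 1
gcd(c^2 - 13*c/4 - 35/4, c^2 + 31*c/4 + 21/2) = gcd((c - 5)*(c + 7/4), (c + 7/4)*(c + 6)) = c + 7/4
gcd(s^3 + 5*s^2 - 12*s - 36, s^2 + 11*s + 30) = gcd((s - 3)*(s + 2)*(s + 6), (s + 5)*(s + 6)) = s + 6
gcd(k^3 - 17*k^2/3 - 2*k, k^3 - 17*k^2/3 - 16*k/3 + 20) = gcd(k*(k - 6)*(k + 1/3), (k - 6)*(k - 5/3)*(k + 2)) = k - 6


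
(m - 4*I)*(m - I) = m^2 - 5*I*m - 4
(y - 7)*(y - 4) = y^2 - 11*y + 28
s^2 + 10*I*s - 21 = (s + 3*I)*(s + 7*I)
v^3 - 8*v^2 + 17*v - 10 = (v - 5)*(v - 2)*(v - 1)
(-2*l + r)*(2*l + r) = -4*l^2 + r^2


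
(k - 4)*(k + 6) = k^2 + 2*k - 24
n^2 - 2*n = n*(n - 2)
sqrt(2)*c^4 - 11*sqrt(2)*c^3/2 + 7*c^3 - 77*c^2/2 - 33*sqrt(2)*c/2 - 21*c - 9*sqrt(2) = (c - 6)*(c + 1/2)*(c + 3*sqrt(2))*(sqrt(2)*c + 1)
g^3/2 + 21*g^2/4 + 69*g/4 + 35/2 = (g/2 + 1)*(g + 7/2)*(g + 5)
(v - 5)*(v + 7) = v^2 + 2*v - 35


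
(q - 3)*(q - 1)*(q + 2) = q^3 - 2*q^2 - 5*q + 6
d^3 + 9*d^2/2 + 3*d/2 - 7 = (d - 1)*(d + 2)*(d + 7/2)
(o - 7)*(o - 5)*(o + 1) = o^3 - 11*o^2 + 23*o + 35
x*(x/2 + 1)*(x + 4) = x^3/2 + 3*x^2 + 4*x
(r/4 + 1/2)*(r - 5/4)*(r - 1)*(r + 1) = r^4/4 + 3*r^3/16 - 7*r^2/8 - 3*r/16 + 5/8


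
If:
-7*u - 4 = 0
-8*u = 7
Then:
No Solution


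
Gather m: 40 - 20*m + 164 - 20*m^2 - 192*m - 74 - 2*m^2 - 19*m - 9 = -22*m^2 - 231*m + 121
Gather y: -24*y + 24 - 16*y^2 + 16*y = -16*y^2 - 8*y + 24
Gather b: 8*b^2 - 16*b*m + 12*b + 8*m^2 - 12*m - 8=8*b^2 + b*(12 - 16*m) + 8*m^2 - 12*m - 8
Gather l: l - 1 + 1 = l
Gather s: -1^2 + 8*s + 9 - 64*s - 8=-56*s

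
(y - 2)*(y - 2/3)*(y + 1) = y^3 - 5*y^2/3 - 4*y/3 + 4/3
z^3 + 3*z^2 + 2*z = z*(z + 1)*(z + 2)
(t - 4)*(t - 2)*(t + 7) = t^3 + t^2 - 34*t + 56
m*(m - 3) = m^2 - 3*m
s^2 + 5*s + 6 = (s + 2)*(s + 3)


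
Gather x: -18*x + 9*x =-9*x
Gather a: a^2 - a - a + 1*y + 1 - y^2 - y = a^2 - 2*a - y^2 + 1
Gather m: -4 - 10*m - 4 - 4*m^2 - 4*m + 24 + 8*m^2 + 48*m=4*m^2 + 34*m + 16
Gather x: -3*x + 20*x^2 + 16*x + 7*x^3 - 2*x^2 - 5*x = 7*x^3 + 18*x^2 + 8*x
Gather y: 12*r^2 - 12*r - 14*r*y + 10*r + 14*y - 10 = 12*r^2 - 2*r + y*(14 - 14*r) - 10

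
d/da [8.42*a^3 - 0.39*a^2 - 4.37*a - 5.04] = 25.26*a^2 - 0.78*a - 4.37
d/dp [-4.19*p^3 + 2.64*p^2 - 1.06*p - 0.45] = -12.57*p^2 + 5.28*p - 1.06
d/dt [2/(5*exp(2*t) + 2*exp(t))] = 4*(-5*exp(t) - 1)*exp(-t)/(5*exp(t) + 2)^2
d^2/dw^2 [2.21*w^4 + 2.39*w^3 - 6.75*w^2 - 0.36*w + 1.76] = 26.52*w^2 + 14.34*w - 13.5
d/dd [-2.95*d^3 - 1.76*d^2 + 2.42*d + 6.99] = -8.85*d^2 - 3.52*d + 2.42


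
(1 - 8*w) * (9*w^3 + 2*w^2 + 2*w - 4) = -72*w^4 - 7*w^3 - 14*w^2 + 34*w - 4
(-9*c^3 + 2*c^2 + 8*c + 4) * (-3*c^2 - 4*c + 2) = 27*c^5 + 30*c^4 - 50*c^3 - 40*c^2 + 8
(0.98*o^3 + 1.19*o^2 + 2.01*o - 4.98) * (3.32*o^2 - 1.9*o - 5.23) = 3.2536*o^5 + 2.0888*o^4 - 0.713200000000001*o^3 - 26.5763*o^2 - 1.0503*o + 26.0454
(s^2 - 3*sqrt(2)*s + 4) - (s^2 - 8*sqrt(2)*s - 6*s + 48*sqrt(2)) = 6*s + 5*sqrt(2)*s - 48*sqrt(2) + 4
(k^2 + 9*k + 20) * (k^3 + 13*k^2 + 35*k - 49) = k^5 + 22*k^4 + 172*k^3 + 526*k^2 + 259*k - 980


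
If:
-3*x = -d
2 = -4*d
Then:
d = -1/2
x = -1/6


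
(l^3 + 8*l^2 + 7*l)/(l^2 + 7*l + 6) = l*(l + 7)/(l + 6)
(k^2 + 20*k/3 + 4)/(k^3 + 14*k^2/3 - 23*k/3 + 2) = (3*k + 2)/(3*k^2 - 4*k + 1)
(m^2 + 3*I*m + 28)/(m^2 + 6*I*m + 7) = (m - 4*I)/(m - I)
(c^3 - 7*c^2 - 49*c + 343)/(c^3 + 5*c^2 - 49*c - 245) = (c - 7)/(c + 5)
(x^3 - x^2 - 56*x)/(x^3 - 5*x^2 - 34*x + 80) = x*(x + 7)/(x^2 + 3*x - 10)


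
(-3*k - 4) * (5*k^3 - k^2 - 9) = -15*k^4 - 17*k^3 + 4*k^2 + 27*k + 36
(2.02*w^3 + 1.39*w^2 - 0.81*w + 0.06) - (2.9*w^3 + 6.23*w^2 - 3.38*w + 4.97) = -0.88*w^3 - 4.84*w^2 + 2.57*w - 4.91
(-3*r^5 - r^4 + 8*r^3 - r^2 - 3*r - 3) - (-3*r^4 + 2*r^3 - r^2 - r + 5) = -3*r^5 + 2*r^4 + 6*r^3 - 2*r - 8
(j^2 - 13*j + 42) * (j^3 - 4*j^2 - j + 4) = j^5 - 17*j^4 + 93*j^3 - 151*j^2 - 94*j + 168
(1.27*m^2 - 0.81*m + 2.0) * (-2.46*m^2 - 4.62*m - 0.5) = -3.1242*m^4 - 3.8748*m^3 - 1.8128*m^2 - 8.835*m - 1.0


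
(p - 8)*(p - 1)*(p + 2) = p^3 - 7*p^2 - 10*p + 16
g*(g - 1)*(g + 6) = g^3 + 5*g^2 - 6*g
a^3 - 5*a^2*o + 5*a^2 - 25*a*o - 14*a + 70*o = (a - 2)*(a + 7)*(a - 5*o)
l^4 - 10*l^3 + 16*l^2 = l^2*(l - 8)*(l - 2)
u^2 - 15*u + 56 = (u - 8)*(u - 7)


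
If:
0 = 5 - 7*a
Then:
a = 5/7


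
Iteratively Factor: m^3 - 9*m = (m - 3)*(m^2 + 3*m) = (m - 3)*(m + 3)*(m)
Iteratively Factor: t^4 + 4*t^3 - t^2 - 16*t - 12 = (t - 2)*(t^3 + 6*t^2 + 11*t + 6) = (t - 2)*(t + 1)*(t^2 + 5*t + 6) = (t - 2)*(t + 1)*(t + 3)*(t + 2)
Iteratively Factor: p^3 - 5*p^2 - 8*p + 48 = (p - 4)*(p^2 - p - 12) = (p - 4)*(p + 3)*(p - 4)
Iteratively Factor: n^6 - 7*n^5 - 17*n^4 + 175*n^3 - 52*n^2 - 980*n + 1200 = (n + 4)*(n^5 - 11*n^4 + 27*n^3 + 67*n^2 - 320*n + 300) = (n - 2)*(n + 4)*(n^4 - 9*n^3 + 9*n^2 + 85*n - 150) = (n - 5)*(n - 2)*(n + 4)*(n^3 - 4*n^2 - 11*n + 30) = (n - 5)^2*(n - 2)*(n + 4)*(n^2 + n - 6) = (n - 5)^2*(n - 2)*(n + 3)*(n + 4)*(n - 2)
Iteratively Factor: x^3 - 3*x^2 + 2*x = (x)*(x^2 - 3*x + 2) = x*(x - 2)*(x - 1)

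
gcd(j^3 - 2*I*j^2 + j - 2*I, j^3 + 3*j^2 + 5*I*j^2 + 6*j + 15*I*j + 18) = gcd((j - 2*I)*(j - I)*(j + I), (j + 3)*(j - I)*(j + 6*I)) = j - I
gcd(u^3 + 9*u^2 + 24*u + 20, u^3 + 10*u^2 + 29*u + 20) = u + 5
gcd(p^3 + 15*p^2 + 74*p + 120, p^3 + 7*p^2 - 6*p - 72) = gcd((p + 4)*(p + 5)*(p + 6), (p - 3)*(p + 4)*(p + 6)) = p^2 + 10*p + 24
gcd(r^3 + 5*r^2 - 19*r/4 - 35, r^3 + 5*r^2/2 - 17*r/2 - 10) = r^2 + 3*r/2 - 10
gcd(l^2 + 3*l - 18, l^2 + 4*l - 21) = l - 3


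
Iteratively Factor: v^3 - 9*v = (v - 3)*(v^2 + 3*v) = (v - 3)*(v + 3)*(v)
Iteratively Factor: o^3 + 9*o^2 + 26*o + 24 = (o + 3)*(o^2 + 6*o + 8) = (o + 3)*(o + 4)*(o + 2)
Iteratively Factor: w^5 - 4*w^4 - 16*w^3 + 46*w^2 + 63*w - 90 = (w + 3)*(w^4 - 7*w^3 + 5*w^2 + 31*w - 30) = (w + 2)*(w + 3)*(w^3 - 9*w^2 + 23*w - 15) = (w - 1)*(w + 2)*(w + 3)*(w^2 - 8*w + 15) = (w - 5)*(w - 1)*(w + 2)*(w + 3)*(w - 3)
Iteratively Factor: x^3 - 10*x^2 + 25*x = (x - 5)*(x^2 - 5*x) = (x - 5)^2*(x)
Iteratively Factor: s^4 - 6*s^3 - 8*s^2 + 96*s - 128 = (s - 4)*(s^3 - 2*s^2 - 16*s + 32) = (s - 4)*(s + 4)*(s^2 - 6*s + 8) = (s - 4)*(s - 2)*(s + 4)*(s - 4)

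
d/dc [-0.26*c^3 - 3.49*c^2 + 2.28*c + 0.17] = -0.78*c^2 - 6.98*c + 2.28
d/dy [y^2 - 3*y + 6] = 2*y - 3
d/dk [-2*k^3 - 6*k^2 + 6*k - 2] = -6*k^2 - 12*k + 6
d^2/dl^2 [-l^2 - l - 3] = -2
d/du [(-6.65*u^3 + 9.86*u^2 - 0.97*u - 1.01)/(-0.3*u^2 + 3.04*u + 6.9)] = (1.995*u^4 - 40.432*u^3 - 107.9716*u^2 + 135.462*u - 3.6226)/(0.09*u^4 - 1.824*u^3 + 5.1016*u^2 + 41.952*u + 47.61)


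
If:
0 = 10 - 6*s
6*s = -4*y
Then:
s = 5/3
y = -5/2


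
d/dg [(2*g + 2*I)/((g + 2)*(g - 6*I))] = 2*((g + 2)*(g - 6*I) - (g + 2)*(g + I) - (g - 6*I)*(g + I))/((g + 2)^2*(g - 6*I)^2)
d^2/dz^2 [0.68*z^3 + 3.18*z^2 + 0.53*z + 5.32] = 4.08*z + 6.36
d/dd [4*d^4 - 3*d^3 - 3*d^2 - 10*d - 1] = 16*d^3 - 9*d^2 - 6*d - 10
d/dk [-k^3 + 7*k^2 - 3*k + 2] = -3*k^2 + 14*k - 3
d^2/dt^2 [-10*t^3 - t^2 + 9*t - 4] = -60*t - 2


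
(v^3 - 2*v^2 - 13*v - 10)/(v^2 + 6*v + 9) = (v^3 - 2*v^2 - 13*v - 10)/(v^2 + 6*v + 9)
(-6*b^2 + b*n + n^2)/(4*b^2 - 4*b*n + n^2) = (-3*b - n)/(2*b - n)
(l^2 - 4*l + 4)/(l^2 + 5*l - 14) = (l - 2)/(l + 7)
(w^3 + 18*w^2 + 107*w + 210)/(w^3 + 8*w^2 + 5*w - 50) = (w^2 + 13*w + 42)/(w^2 + 3*w - 10)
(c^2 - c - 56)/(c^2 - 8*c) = (c + 7)/c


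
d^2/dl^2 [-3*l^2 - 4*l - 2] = -6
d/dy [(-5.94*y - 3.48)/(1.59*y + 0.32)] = (5.775516*y + 1.162368)/(1.59*y + 0.32)^3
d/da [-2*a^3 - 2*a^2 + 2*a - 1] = -6*a^2 - 4*a + 2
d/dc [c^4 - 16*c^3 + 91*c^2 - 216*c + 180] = 4*c^3 - 48*c^2 + 182*c - 216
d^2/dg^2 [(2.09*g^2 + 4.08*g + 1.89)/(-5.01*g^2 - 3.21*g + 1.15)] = (-137.593638*g^3 - 356.884344*g^2 - 323.412534*g - 96.378658)/(125.751501*g^6 + 241.713963*g^5 + 68.275278*g^4 - 77.890329*g^3 - 15.67197*g^2 + 12.735675*g - 1.520875)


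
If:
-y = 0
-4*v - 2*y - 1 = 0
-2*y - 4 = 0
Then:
No Solution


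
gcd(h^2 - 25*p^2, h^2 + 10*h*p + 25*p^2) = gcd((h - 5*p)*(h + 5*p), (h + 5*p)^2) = h + 5*p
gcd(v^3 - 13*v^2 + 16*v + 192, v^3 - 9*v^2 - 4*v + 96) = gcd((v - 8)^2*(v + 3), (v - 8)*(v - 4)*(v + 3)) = v^2 - 5*v - 24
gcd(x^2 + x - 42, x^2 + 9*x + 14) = x + 7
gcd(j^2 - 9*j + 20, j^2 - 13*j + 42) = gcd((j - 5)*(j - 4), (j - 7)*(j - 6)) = 1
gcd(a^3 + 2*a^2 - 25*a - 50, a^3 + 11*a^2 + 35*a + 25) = a + 5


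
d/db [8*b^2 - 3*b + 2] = 16*b - 3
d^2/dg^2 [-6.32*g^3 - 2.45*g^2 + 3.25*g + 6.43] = -37.92*g - 4.9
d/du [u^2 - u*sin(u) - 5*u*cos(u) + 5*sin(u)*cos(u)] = 5*u*sin(u) - u*cos(u) + 2*u - sin(u) - 5*cos(u) + 5*cos(2*u)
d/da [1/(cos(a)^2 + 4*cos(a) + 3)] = 2*(cos(a) + 2)*sin(a)/(cos(a)^2 + 4*cos(a) + 3)^2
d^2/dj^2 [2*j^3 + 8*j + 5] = 12*j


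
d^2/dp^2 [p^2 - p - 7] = 2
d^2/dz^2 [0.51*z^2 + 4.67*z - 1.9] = 1.02000000000000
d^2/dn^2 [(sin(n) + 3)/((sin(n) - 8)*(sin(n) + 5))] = (-sin(n)^5 - 15*sin(n)^4 - 211*sin(n)^3 - 369*sin(n)^2 - 1054*sin(n) + 54)/((sin(n) - 8)^3*(sin(n) + 5)^3)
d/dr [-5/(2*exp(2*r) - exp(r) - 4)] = (20*exp(r) - 5)*exp(r)/(-2*exp(2*r) + exp(r) + 4)^2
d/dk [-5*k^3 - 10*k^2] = 5*k*(-3*k - 4)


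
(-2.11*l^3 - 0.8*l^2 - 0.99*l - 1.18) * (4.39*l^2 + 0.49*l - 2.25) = -9.2629*l^5 - 4.5459*l^4 + 0.00939999999999941*l^3 - 3.8653*l^2 + 1.6493*l + 2.655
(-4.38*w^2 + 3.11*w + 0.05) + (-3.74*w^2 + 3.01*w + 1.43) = -8.12*w^2 + 6.12*w + 1.48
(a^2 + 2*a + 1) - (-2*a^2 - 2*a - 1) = 3*a^2 + 4*a + 2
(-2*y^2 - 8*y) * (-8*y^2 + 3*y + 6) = 16*y^4 + 58*y^3 - 36*y^2 - 48*y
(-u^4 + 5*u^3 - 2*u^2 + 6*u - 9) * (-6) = 6*u^4 - 30*u^3 + 12*u^2 - 36*u + 54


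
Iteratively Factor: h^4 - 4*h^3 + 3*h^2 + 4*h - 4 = (h - 1)*(h^3 - 3*h^2 + 4) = (h - 2)*(h - 1)*(h^2 - h - 2) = (h - 2)*(h - 1)*(h + 1)*(h - 2)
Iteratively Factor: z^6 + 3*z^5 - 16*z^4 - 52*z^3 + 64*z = (z)*(z^5 + 3*z^4 - 16*z^3 - 52*z^2 + 64) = z*(z - 1)*(z^4 + 4*z^3 - 12*z^2 - 64*z - 64) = z*(z - 1)*(z + 4)*(z^3 - 12*z - 16) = z*(z - 1)*(z + 2)*(z + 4)*(z^2 - 2*z - 8) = z*(z - 4)*(z - 1)*(z + 2)*(z + 4)*(z + 2)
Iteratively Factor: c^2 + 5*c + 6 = (c + 3)*(c + 2)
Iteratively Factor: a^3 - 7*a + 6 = (a + 3)*(a^2 - 3*a + 2) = (a - 1)*(a + 3)*(a - 2)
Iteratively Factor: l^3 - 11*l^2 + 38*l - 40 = (l - 4)*(l^2 - 7*l + 10) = (l - 4)*(l - 2)*(l - 5)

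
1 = 1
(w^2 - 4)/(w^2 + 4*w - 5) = (w^2 - 4)/(w^2 + 4*w - 5)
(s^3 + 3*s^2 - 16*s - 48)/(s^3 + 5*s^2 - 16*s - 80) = (s + 3)/(s + 5)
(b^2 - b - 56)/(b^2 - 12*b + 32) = (b + 7)/(b - 4)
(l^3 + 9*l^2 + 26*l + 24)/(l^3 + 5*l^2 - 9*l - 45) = (l^2 + 6*l + 8)/(l^2 + 2*l - 15)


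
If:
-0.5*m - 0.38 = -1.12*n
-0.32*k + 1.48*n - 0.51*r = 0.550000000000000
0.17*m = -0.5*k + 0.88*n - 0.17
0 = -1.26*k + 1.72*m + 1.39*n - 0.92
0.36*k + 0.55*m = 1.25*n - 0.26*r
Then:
No Solution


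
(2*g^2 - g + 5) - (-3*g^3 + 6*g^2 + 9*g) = 3*g^3 - 4*g^2 - 10*g + 5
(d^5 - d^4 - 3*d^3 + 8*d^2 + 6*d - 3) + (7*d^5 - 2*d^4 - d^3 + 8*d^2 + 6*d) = 8*d^5 - 3*d^4 - 4*d^3 + 16*d^2 + 12*d - 3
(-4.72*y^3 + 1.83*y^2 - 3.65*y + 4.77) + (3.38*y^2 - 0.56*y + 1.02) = -4.72*y^3 + 5.21*y^2 - 4.21*y + 5.79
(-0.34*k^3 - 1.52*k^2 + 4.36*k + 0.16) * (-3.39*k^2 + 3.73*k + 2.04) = 1.1526*k^5 + 3.8846*k^4 - 21.1436*k^3 + 12.6196*k^2 + 9.4912*k + 0.3264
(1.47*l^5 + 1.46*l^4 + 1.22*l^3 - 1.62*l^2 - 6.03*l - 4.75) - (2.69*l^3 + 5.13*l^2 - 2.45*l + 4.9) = 1.47*l^5 + 1.46*l^4 - 1.47*l^3 - 6.75*l^2 - 3.58*l - 9.65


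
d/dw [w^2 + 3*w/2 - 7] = 2*w + 3/2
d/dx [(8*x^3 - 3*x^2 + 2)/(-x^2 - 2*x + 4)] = 2*(-4*x^4 - 16*x^3 + 51*x^2 - 10*x + 2)/(x^4 + 4*x^3 - 4*x^2 - 16*x + 16)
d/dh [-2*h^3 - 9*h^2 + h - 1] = -6*h^2 - 18*h + 1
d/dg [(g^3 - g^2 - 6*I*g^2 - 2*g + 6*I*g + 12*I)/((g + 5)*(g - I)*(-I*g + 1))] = 2*(3*g^4*(-1 + I) + 3*g^3*(2 + I) + 12*g^2*(3 + I) + 5*g*(18 - I) - 9 - 5*I)/(g^6 + 10*g^5 + 27*g^4 + 20*g^3 + 51*g^2 + 10*g + 25)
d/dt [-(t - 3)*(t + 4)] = -2*t - 1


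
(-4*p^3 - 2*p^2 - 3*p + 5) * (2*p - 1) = -8*p^4 - 4*p^2 + 13*p - 5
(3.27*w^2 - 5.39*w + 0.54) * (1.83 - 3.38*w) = -11.0526*w^3 + 24.2023*w^2 - 11.6889*w + 0.9882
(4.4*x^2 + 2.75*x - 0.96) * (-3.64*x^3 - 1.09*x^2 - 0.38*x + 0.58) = -16.016*x^5 - 14.806*x^4 - 1.1751*x^3 + 2.5534*x^2 + 1.9598*x - 0.5568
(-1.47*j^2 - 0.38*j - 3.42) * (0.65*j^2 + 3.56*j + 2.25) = -0.9555*j^4 - 5.4802*j^3 - 6.8833*j^2 - 13.0302*j - 7.695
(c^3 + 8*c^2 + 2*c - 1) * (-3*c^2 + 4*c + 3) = -3*c^5 - 20*c^4 + 29*c^3 + 35*c^2 + 2*c - 3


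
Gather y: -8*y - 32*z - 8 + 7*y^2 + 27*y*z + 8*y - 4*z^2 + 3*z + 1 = 7*y^2 + 27*y*z - 4*z^2 - 29*z - 7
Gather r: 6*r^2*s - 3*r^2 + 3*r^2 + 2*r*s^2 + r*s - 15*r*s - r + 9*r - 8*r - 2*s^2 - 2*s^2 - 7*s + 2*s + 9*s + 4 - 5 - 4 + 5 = 6*r^2*s + r*(2*s^2 - 14*s) - 4*s^2 + 4*s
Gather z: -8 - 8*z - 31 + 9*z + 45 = z + 6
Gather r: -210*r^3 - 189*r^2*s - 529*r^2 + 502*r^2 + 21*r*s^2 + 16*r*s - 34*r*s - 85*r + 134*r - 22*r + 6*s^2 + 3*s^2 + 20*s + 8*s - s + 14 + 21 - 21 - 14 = -210*r^3 + r^2*(-189*s - 27) + r*(21*s^2 - 18*s + 27) + 9*s^2 + 27*s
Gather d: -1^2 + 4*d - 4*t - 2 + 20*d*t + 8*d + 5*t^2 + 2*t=d*(20*t + 12) + 5*t^2 - 2*t - 3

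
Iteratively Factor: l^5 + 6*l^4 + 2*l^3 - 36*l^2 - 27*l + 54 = (l - 1)*(l^4 + 7*l^3 + 9*l^2 - 27*l - 54) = (l - 2)*(l - 1)*(l^3 + 9*l^2 + 27*l + 27) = (l - 2)*(l - 1)*(l + 3)*(l^2 + 6*l + 9) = (l - 2)*(l - 1)*(l + 3)^2*(l + 3)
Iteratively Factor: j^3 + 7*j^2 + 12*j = (j + 3)*(j^2 + 4*j) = (j + 3)*(j + 4)*(j)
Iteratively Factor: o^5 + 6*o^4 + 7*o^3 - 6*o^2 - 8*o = (o + 4)*(o^4 + 2*o^3 - o^2 - 2*o) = (o + 2)*(o + 4)*(o^3 - o) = (o - 1)*(o + 2)*(o + 4)*(o^2 + o) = o*(o - 1)*(o + 2)*(o + 4)*(o + 1)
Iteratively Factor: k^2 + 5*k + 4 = (k + 1)*(k + 4)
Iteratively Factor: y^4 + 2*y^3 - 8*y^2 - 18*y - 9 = (y + 1)*(y^3 + y^2 - 9*y - 9) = (y - 3)*(y + 1)*(y^2 + 4*y + 3) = (y - 3)*(y + 1)*(y + 3)*(y + 1)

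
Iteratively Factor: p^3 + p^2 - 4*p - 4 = (p + 2)*(p^2 - p - 2) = (p + 1)*(p + 2)*(p - 2)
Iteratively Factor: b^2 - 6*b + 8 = (b - 2)*(b - 4)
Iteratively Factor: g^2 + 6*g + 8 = (g + 2)*(g + 4)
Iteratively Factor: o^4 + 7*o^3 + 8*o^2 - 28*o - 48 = (o + 3)*(o^3 + 4*o^2 - 4*o - 16) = (o + 2)*(o + 3)*(o^2 + 2*o - 8) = (o - 2)*(o + 2)*(o + 3)*(o + 4)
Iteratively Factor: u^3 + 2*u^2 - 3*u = (u + 3)*(u^2 - u) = (u - 1)*(u + 3)*(u)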